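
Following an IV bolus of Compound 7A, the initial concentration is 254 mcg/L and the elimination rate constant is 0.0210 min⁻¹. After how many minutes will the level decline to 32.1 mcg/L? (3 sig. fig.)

98.5 minutes

C(t) = C₀ e^(−kt)  ⇒  t = ln(C₀/C) / k
t = ln(254/32.1) / 0.02100 = 2.068 / 0.02100 ≈ 98.5 minutes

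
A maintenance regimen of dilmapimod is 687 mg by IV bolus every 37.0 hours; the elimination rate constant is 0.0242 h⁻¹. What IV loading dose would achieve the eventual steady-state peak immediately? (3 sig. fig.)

1160 mg

Accumulation ratio R = 1 / (1 − e^(−kτ)) = 1 / (1 − e^(−0.02420×37.0)) = 1 / (1 − 0.4084) = 1.690
Loading dose = maintenance dose × R = 687 × 1.690 ≈ 1160 mg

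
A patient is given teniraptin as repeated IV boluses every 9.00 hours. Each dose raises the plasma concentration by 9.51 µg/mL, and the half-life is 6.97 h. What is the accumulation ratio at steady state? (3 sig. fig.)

k = ln 2 / 6.97 = 0.09945 h⁻¹
Fraction remaining after one interval: e^(−kτ) = e^(−0.09945 × 9.00) = 0.4086
R = 1 / (1 − 0.4086) = 1 / 0.5914 ≈ 1.69

1.69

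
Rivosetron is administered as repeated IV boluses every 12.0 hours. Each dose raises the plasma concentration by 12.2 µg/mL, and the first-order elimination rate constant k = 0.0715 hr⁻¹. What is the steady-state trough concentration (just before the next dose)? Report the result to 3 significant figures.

Fraction remaining after one interval: e^(−kτ) = e^(−0.07150 × 12.0) = 0.4240
R = 1 / (1 − 0.4240) = 1.736
Css,max = 12.2 × 1.736 = 21.18 µg/mL
Css,min = Css,max × e^(−kτ) = 21.18 × 0.4240 ≈ 8.98 µg/mL

8.98 µg/mL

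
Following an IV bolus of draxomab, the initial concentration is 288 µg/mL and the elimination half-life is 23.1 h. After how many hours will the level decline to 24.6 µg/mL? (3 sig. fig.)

k = ln 2 / 23.1 = 0.03001 h⁻¹
C(t) = C₀ e^(−kt)  ⇒  t = ln(C₀/C) / k
t = ln(288/24.6) / 0.03001 = 2.460 / 0.03001 ≈ 82.0 hours

82.0 hours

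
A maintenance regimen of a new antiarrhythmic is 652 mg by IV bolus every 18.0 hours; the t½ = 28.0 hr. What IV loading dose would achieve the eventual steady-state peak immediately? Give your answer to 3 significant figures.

1810 mg

k = ln 2 / 28.0 = 0.02476 hr⁻¹
Accumulation ratio R = 1 / (1 − e^(−kτ)) = 1 / (1 − e^(−0.02476×18.0)) = 1 / (1 − 0.6404) = 2.781
Loading dose = maintenance dose × R = 652 × 2.781 ≈ 1810 mg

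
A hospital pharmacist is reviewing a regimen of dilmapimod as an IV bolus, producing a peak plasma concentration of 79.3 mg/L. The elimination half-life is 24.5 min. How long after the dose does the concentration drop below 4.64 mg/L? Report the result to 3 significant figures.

100 minutes

k = ln 2 / 24.5 = 0.02829 min⁻¹
C(t) = C₀ e^(−kt)  ⇒  t = ln(C₀/C) / k
t = ln(79.3/4.64) / 0.02829 = 2.839 / 0.02829 ≈ 100 minutes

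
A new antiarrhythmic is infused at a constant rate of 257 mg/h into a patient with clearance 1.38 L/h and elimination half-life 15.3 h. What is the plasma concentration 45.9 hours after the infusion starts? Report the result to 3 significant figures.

Css = rate / CL = 257 / 1.38 = 186.2 mg/L
k = ln 2 / 15.3 = 0.04530 h⁻¹
C(t) = Css (1 − e^(−kt)) = 186.2 × (1 − e^(−2.079)) = 186.2 × 0.8750 ≈ 163 mg/L

163 mg/L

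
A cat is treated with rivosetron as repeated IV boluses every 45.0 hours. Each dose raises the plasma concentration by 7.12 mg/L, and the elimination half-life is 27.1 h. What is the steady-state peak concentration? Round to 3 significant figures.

10.4 mg/L

k = ln 2 / 27.1 = 0.02558 h⁻¹
Fraction remaining after one interval: e^(−kτ) = e^(−0.02558 × 45.0) = 0.3163
R = 1 / (1 − 0.3163) = 1.463
Css,max = 7.12 × 1.463 ≈ 10.4 mg/L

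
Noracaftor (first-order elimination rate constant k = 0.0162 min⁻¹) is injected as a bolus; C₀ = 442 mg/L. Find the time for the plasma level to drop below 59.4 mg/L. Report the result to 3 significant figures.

124 minutes

C(t) = C₀ e^(−kt)  ⇒  t = ln(C₀/C) / k
t = ln(442/59.4) / 0.01620 = 2.007 / 0.01620 ≈ 124 minutes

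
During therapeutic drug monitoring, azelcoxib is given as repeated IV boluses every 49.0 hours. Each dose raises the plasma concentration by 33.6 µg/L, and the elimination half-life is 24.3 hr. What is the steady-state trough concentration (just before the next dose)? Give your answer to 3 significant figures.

11.0 µg/L

k = ln 2 / 24.3 = 0.02852 hr⁻¹
Fraction remaining after one interval: e^(−kτ) = e^(−0.02852 × 49.0) = 0.2472
R = 1 / (1 − 0.2472) = 1.328
Css,max = 33.6 × 1.328 = 44.63 µg/L
Css,min = Css,max × e^(−kτ) = 44.63 × 0.2472 ≈ 11.0 µg/L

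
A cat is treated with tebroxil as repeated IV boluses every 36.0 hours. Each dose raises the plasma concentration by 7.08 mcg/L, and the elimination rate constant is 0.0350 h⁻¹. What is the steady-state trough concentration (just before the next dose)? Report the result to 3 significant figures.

2.80 mcg/L

Fraction remaining after one interval: e^(−kτ) = e^(−0.03500 × 36.0) = 0.2837
R = 1 / (1 − 0.2837) = 1.396
Css,max = 7.08 × 1.396 = 9.883 mcg/L
Css,min = Css,max × e^(−kτ) = 9.883 × 0.2837 ≈ 2.80 mcg/L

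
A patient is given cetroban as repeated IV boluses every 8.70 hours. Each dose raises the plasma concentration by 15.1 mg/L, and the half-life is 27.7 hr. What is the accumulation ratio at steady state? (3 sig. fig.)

5.11

k = ln 2 / 27.7 = 0.02502 hr⁻¹
Fraction remaining after one interval: e^(−kτ) = e^(−0.02502 × 8.70) = 0.8044
R = 1 / (1 − 0.8044) = 1 / 0.1956 ≈ 5.11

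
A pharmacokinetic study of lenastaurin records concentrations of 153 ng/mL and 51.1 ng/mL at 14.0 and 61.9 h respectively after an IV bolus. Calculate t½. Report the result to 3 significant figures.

30.3 hours

k = ln(C₁/C₂) / (t₂ − t₁) = ln(153/51.1) / (61.9 − 14.0)
  = 1.097 / 47.90 = 0.02289 h⁻¹
t½ = ln 2 / k = ln 2 / 0.02289 ≈ 30.3 hours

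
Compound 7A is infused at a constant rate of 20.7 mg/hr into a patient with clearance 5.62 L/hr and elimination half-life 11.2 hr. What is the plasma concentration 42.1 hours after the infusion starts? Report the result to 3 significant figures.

Css = rate / CL = 20.7 / 5.62 = 3.683 mg/L
k = ln 2 / 11.2 = 0.06189 hr⁻¹
C(t) = Css (1 − e^(−kt)) = 3.683 × (1 − e^(−2.605)) = 3.683 × 0.9261 ≈ 3.41 mg/L

3.41 mg/L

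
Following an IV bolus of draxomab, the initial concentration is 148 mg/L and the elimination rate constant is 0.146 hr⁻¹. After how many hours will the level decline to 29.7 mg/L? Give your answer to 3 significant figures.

C(t) = C₀ e^(−kt)  ⇒  t = ln(C₀/C) / k
t = ln(148/29.7) / 0.1460 = 1.606 / 0.1460 ≈ 11.0 hours

11.0 hours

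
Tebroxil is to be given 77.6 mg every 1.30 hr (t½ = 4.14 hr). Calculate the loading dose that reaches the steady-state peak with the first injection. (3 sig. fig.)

k = ln 2 / 4.14 = 0.1674 hr⁻¹
Accumulation ratio R = 1 / (1 − e^(−kτ)) = 1 / (1 − e^(−0.1674×1.30)) = 1 / (1 − 0.8044) = 5.113
Loading dose = maintenance dose × R = 77.6 × 5.113 ≈ 397 mg

397 mg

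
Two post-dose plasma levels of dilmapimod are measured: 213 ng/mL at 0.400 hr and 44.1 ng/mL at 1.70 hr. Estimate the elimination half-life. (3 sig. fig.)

0.572 hours

k = ln(C₁/C₂) / (t₂ − t₁) = ln(213/44.1) / (1.70 − 0.400)
  = 1.575 / 1.300 = 1.211 hr⁻¹
t½ = ln 2 / k = ln 2 / 1.211 ≈ 0.572 hours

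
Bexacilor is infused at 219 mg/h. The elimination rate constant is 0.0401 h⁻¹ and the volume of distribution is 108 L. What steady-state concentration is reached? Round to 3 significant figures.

50.6 µg/mL

CL = k · V = 0.0401 × 108 = 4.331 L/h
Css = rate / CL = 219 / 4.331 ≈ 50.6 µg/mL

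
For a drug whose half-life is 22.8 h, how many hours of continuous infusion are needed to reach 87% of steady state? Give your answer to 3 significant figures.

k = ln 2 / 22.8 = 0.03040 h⁻¹
f = 1 − e^(−kt)  ⇒  t = −ln(1 − f) / k
t = −ln(1 − 0.87) / 0.03040 = 2.040 / 0.03040 ≈ 67.1 hours

67.1 hours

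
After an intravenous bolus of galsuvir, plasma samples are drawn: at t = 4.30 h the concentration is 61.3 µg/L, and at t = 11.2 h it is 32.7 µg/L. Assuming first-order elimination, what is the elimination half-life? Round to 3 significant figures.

k = ln(C₁/C₂) / (t₂ − t₁) = ln(61.3/32.7) / (11.2 − 4.30)
  = 0.6284 / 6.900 = 0.09107 h⁻¹
t½ = ln 2 / k = ln 2 / 0.09107 ≈ 7.61 hours

7.61 hours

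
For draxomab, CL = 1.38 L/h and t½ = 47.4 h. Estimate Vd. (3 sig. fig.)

94.4 L

k = ln 2 / t½ = ln 2 / 47.4 = 0.01462 h⁻¹
V = CL / k = 1.38 / 0.01462 ≈ 94.4 L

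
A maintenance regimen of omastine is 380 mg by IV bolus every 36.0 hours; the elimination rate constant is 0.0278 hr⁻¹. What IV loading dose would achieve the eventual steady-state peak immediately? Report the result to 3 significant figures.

601 mg

Accumulation ratio R = 1 / (1 − e^(−kτ)) = 1 / (1 − e^(−0.02780×36.0)) = 1 / (1 − 0.3676) = 1.581
Loading dose = maintenance dose × R = 380 × 1.581 ≈ 601 mg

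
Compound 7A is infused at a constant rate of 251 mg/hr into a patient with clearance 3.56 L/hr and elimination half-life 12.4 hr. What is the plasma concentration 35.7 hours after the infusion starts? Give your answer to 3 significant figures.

Css = rate / CL = 251 / 3.56 = 70.51 µg/mL
k = ln 2 / 12.4 = 0.05590 hr⁻¹
C(t) = Css (1 − e^(−kt)) = 70.51 × (1 − e^(−1.996)) = 70.51 × 0.8641 ≈ 60.9 µg/mL

60.9 µg/mL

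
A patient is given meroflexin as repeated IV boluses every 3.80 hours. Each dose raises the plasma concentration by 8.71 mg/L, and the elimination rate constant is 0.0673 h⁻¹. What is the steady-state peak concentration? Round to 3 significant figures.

Fraction remaining after one interval: e^(−kτ) = e^(−0.06730 × 3.80) = 0.7743
R = 1 / (1 − 0.7743) = 4.432
Css,max = 8.71 × 4.432 ≈ 38.6 mg/L

38.6 mg/L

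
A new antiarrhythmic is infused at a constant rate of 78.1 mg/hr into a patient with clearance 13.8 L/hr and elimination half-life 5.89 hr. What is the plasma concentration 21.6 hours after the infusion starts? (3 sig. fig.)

5.21 mg/L

Css = rate / CL = 78.1 / 13.8 = 5.659 mg/L
k = ln 2 / 5.89 = 0.1177 hr⁻¹
C(t) = Css (1 − e^(−kt)) = 5.659 × (1 − e^(−2.542)) = 5.659 × 0.9213 ≈ 5.21 mg/L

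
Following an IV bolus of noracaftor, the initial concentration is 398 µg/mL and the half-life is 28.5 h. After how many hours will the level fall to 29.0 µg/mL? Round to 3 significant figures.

k = ln 2 / 28.5 = 0.02432 h⁻¹
C(t) = C₀ e^(−kt)  ⇒  t = ln(C₀/C) / k
t = ln(398/29.0) / 0.02432 = 2.619 / 0.02432 ≈ 108 hours

108 hours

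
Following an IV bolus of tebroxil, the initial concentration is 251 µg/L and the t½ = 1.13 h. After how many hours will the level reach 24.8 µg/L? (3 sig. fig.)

k = ln 2 / 1.13 = 0.6134 h⁻¹
C(t) = C₀ e^(−kt)  ⇒  t = ln(C₀/C) / k
t = ln(251/24.8) / 0.6134 = 2.315 / 0.6134 ≈ 3.77 hours

3.77 hours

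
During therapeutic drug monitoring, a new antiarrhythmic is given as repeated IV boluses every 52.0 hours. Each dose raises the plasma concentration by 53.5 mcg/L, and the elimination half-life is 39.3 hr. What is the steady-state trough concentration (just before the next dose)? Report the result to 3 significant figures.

k = ln 2 / 39.3 = 0.01764 hr⁻¹
Fraction remaining after one interval: e^(−kτ) = e^(−0.01764 × 52.0) = 0.3997
R = 1 / (1 − 0.3997) = 1.666
Css,max = 53.5 × 1.666 = 89.12 mcg/L
Css,min = Css,max × e^(−kτ) = 89.12 × 0.3997 ≈ 35.6 mcg/L

35.6 mcg/L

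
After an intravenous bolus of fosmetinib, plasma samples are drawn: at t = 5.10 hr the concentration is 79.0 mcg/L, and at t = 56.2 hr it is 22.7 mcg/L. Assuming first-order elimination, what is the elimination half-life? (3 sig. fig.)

28.4 hours

k = ln(C₁/C₂) / (t₂ − t₁) = ln(79.0/22.7) / (56.2 − 5.10)
  = 1.247 / 51.10 = 0.02440 hr⁻¹
t½ = ln 2 / k = ln 2 / 0.02440 ≈ 28.4 hours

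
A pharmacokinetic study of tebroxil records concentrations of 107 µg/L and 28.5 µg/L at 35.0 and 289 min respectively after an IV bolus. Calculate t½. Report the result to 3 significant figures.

k = ln(C₁/C₂) / (t₂ − t₁) = ln(107/28.5) / (289 − 35.0)
  = 1.323 / 254.0 = 0.005208 min⁻¹
t½ = ln 2 / k = ln 2 / 0.005208 ≈ 133 minutes

133 minutes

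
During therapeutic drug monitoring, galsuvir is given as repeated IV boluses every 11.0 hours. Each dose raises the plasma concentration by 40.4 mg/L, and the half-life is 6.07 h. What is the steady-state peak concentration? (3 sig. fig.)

56.5 mg/L

k = ln 2 / 6.07 = 0.1142 h⁻¹
Fraction remaining after one interval: e^(−kτ) = e^(−0.1142 × 11.0) = 0.2848
R = 1 / (1 − 0.2848) = 1.398
Css,max = 40.4 × 1.398 ≈ 56.5 mg/L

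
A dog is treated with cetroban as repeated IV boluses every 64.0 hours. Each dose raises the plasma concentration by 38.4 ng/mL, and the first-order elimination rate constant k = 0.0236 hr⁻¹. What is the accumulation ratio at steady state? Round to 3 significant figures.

Fraction remaining after one interval: e^(−kτ) = e^(−0.02360 × 64.0) = 0.2208
R = 1 / (1 − 0.2208) = 1 / 0.7792 ≈ 1.28

1.28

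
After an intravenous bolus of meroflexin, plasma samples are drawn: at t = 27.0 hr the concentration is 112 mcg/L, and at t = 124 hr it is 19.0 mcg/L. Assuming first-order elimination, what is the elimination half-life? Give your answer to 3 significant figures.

37.9 hours

k = ln(C₁/C₂) / (t₂ − t₁) = ln(112/19.0) / (124 − 27.0)
  = 1.774 / 97.00 = 0.01829 hr⁻¹
t½ = ln 2 / k = ln 2 / 0.01829 ≈ 37.9 hours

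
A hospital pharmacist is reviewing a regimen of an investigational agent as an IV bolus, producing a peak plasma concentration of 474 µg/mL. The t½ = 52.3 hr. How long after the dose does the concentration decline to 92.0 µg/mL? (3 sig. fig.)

124 hours

k = ln 2 / 52.3 = 0.01325 hr⁻¹
C(t) = C₀ e^(−kt)  ⇒  t = ln(C₀/C) / k
t = ln(474/92.0) / 0.01325 = 1.639 / 0.01325 ≈ 124 hours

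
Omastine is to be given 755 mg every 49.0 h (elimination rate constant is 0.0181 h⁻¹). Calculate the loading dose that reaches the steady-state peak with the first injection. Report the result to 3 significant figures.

Accumulation ratio R = 1 / (1 − e^(−kτ)) = 1 / (1 − e^(−0.01810×49.0)) = 1 / (1 − 0.4119) = 1.700
Loading dose = maintenance dose × R = 755 × 1.700 ≈ 1280 mg

1280 mg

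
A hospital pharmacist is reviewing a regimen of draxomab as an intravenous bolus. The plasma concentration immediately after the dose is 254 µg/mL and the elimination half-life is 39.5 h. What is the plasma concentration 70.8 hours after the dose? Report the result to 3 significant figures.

73.3 µg/mL

k = ln 2 / 39.5 = 0.01755 h⁻¹
70.8 h is 1.792 half-lives, so C = 254 × (1/2)^1.792 = 254 × 0.2887 ≈ 73.3 µg/mL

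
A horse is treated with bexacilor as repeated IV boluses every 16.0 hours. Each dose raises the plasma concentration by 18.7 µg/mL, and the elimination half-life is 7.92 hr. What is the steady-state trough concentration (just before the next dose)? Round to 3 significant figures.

6.12 µg/mL

k = ln 2 / 7.92 = 0.08752 hr⁻¹
Fraction remaining after one interval: e^(−kτ) = e^(−0.08752 × 16.0) = 0.2465
R = 1 / (1 − 0.2465) = 1.327
Css,max = 18.7 × 1.327 = 24.82 µg/mL
Css,min = Css,max × e^(−kτ) = 24.82 × 0.2465 ≈ 6.12 µg/mL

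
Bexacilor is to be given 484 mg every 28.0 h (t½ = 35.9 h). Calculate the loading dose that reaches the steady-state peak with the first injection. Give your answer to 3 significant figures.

1160 mg

k = ln 2 / 35.9 = 0.01931 h⁻¹
Accumulation ratio R = 1 / (1 − e^(−kτ)) = 1 / (1 − e^(−0.01931×28.0)) = 1 / (1 − 0.5824) = 2.395
Loading dose = maintenance dose × R = 484 × 2.395 ≈ 1160 mg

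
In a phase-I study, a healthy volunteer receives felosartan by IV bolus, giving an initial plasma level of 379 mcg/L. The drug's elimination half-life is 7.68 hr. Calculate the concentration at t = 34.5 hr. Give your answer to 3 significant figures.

16.8 mcg/L

k = ln 2 / 7.68 = 0.09025 hr⁻¹
C(t) = C₀ e^(−kt) = 379 × e^(−0.09025 × 34.5) = 379 × e^(−3.114) = 379 × 0.04443 ≈ 16.8 mcg/L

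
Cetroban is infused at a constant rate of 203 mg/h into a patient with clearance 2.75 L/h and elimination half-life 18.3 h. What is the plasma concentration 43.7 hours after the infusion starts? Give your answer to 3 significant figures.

Css = rate / CL = 203 / 2.75 = 73.82 mg/L
k = ln 2 / 18.3 = 0.03788 h⁻¹
C(t) = Css (1 − e^(−kt)) = 73.82 × (1 − e^(−1.655)) = 73.82 × 0.8090 ≈ 59.7 mg/L

59.7 mg/L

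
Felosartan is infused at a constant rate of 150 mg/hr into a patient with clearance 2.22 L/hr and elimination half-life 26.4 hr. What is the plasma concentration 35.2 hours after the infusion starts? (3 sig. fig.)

40.8 µg/mL

Css = rate / CL = 150 / 2.22 = 67.57 µg/mL
k = ln 2 / 26.4 = 0.02626 hr⁻¹
C(t) = Css (1 − e^(−kt)) = 67.57 × (1 − e^(−0.9242)) = 67.57 × 0.6031 ≈ 40.8 µg/mL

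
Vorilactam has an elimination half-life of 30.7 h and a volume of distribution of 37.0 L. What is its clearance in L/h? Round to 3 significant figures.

0.835 L/h

k = ln 2 / t½ = ln 2 / 30.7 = 0.02258 h⁻¹
CL = k · V = 0.02258 × 37.0 ≈ 0.835 L/h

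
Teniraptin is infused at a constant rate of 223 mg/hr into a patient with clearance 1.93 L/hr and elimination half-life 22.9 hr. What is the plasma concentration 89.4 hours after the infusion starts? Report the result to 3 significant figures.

108 µg/mL

Css = rate / CL = 223 / 1.93 = 115.5 µg/mL
k = ln 2 / 22.9 = 0.03027 hr⁻¹
C(t) = Css (1 − e^(−kt)) = 115.5 × (1 − e^(−2.706)) = 115.5 × 0.9332 ≈ 108 µg/mL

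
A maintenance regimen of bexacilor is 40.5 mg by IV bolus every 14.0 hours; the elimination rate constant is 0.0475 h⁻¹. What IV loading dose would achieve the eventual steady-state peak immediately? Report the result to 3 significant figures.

83.4 mg

Accumulation ratio R = 1 / (1 − e^(−kτ)) = 1 / (1 − e^(−0.04750×14.0)) = 1 / (1 − 0.5143) = 2.059
Loading dose = maintenance dose × R = 40.5 × 2.059 ≈ 83.4 mg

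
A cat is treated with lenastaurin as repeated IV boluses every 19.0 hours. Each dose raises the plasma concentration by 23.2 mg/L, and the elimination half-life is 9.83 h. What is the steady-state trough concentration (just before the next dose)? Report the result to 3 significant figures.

k = ln 2 / 9.83 = 0.07051 h⁻¹
Fraction remaining after one interval: e^(−kτ) = e^(−0.07051 × 19.0) = 0.2619
R = 1 / (1 − 0.2619) = 1.355
Css,max = 23.2 × 1.355 = 31.43 mg/L
Css,min = Css,max × e^(−kτ) = 31.43 × 0.2619 ≈ 8.23 mg/L

8.23 mg/L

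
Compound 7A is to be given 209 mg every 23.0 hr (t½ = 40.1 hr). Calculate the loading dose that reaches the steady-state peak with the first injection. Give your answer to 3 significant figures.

k = ln 2 / 40.1 = 0.01729 hr⁻¹
Accumulation ratio R = 1 / (1 − e^(−kτ)) = 1 / (1 − e^(−0.01729×23.0)) = 1 / (1 − 0.6720) = 3.048
Loading dose = maintenance dose × R = 209 × 3.048 ≈ 637 mg

637 mg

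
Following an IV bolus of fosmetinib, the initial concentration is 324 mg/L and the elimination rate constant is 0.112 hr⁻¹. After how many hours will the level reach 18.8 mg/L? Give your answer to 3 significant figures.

25.4 hours

C(t) = C₀ e^(−kt)  ⇒  t = ln(C₀/C) / k
t = ln(324/18.8) / 0.1120 = 2.847 / 0.1120 ≈ 25.4 hours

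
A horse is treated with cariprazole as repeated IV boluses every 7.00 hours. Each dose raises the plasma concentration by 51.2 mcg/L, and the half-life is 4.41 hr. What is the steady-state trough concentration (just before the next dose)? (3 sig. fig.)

25.5 mcg/L

k = ln 2 / 4.41 = 0.1572 hr⁻¹
Fraction remaining after one interval: e^(−kτ) = e^(−0.1572 × 7.00) = 0.3328
R = 1 / (1 − 0.3328) = 1.499
Css,max = 51.2 × 1.499 = 76.74 mcg/L
Css,min = Css,max × e^(−kτ) = 76.74 × 0.3328 ≈ 25.5 mcg/L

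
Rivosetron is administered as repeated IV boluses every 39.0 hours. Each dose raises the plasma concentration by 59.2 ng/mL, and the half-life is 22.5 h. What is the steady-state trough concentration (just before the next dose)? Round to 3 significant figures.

25.5 ng/mL

k = ln 2 / 22.5 = 0.03081 h⁻¹
Fraction remaining after one interval: e^(−kτ) = e^(−0.03081 × 39.0) = 0.3008
R = 1 / (1 − 0.3008) = 1.430
Css,max = 59.2 × 1.430 = 84.66 ng/mL
Css,min = Css,max × e^(−kτ) = 84.66 × 0.3008 ≈ 25.5 ng/mL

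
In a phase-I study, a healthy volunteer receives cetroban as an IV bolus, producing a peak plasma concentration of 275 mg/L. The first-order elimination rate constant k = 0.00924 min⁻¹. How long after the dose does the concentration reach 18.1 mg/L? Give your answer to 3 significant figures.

C(t) = C₀ e^(−kt)  ⇒  t = ln(C₀/C) / k
t = ln(275/18.1) / 0.009240 = 2.721 / 0.009240 ≈ 294 minutes

294 minutes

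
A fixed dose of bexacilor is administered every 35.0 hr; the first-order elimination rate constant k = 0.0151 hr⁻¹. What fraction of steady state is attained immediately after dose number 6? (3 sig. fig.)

f_n = 1 − e^(−nkτ) = 1 − e^(−6 × 0.01510 × 35.0) = 1 − e^(−3.171) = 1 − 0.04196 ≈ 0.958

0.958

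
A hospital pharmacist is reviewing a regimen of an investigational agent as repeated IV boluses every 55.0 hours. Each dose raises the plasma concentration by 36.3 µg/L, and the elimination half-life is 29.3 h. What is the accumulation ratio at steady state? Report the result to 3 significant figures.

k = ln 2 / 29.3 = 0.02366 h⁻¹
Fraction remaining after one interval: e^(−kτ) = e^(−0.02366 × 55.0) = 0.2722
R = 1 / (1 − 0.2722) = 1 / 0.7278 ≈ 1.37

1.37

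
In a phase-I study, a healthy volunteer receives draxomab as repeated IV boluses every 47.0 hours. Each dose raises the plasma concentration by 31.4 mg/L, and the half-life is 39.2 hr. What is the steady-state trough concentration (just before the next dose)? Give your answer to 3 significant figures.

24.2 mg/L

k = ln 2 / 39.2 = 0.01768 hr⁻¹
Fraction remaining after one interval: e^(−kτ) = e^(−0.01768 × 47.0) = 0.4356
R = 1 / (1 − 0.4356) = 1.772
Css,max = 31.4 × 1.772 = 55.63 mg/L
Css,min = Css,max × e^(−kτ) = 55.63 × 0.4356 ≈ 24.2 mg/L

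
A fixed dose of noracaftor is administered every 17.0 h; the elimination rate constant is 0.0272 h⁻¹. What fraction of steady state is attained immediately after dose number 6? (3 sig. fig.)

f_n = 1 − e^(−nkτ) = 1 − e^(−6 × 0.02720 × 17.0) = 1 − e^(−2.774) = 1 − 0.06239 ≈ 0.938

0.938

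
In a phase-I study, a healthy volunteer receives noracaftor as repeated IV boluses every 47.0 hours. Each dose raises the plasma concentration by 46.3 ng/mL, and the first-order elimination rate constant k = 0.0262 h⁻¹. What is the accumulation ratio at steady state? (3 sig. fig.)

1.41

Fraction remaining after one interval: e^(−kτ) = e^(−0.02620 × 47.0) = 0.2919
R = 1 / (1 − 0.2919) = 1 / 0.7081 ≈ 1.41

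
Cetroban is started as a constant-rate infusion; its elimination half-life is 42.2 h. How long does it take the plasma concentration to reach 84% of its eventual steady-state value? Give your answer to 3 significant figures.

112 hours

k = ln 2 / 42.2 = 0.01643 h⁻¹
f = 1 − e^(−kt)  ⇒  t = −ln(1 − f) / k
t = −ln(1 − 0.84) / 0.01643 = 1.833 / 0.01643 ≈ 112 hours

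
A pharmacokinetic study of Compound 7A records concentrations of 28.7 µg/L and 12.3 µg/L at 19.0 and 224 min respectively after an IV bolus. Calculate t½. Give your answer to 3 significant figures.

k = ln(C₁/C₂) / (t₂ − t₁) = ln(28.7/12.3) / (224 − 19.0)
  = 0.8473 / 205.0 = 0.004133 min⁻¹
t½ = ln 2 / k = ln 2 / 0.004133 ≈ 168 minutes

168 minutes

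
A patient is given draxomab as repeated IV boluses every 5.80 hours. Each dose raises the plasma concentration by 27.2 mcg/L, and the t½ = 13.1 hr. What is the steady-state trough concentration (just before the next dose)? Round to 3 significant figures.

75.7 mcg/L

k = ln 2 / 13.1 = 0.05291 hr⁻¹
Fraction remaining after one interval: e^(−kτ) = e^(−0.05291 × 5.80) = 0.7357
R = 1 / (1 − 0.7357) = 3.784
Css,max = 27.2 × 3.784 = 102.9 mcg/L
Css,min = Css,max × e^(−kτ) = 102.9 × 0.7357 ≈ 75.7 mcg/L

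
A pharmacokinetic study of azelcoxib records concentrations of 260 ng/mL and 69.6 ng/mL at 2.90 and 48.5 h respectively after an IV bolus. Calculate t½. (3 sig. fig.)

24.0 hours

k = ln(C₁/C₂) / (t₂ − t₁) = ln(260/69.6) / (48.5 − 2.90)
  = 1.318 / 45.60 = 0.02890 h⁻¹
t½ = ln 2 / k = ln 2 / 0.02890 ≈ 24.0 hours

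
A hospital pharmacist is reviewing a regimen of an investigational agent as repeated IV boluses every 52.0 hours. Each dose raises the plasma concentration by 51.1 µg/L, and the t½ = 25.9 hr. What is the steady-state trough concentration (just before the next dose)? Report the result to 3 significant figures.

k = ln 2 / 25.9 = 0.02676 hr⁻¹
Fraction remaining after one interval: e^(−kτ) = e^(−0.02676 × 52.0) = 0.2487
R = 1 / (1 − 0.2487) = 1.331
Css,max = 51.1 × 1.331 = 68.01 µg/L
Css,min = Css,max × e^(−kτ) = 68.01 × 0.2487 ≈ 16.9 µg/L

16.9 µg/L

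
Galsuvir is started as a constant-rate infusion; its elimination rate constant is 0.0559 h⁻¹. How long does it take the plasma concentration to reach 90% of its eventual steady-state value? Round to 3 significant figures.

f = 1 − e^(−kt)  ⇒  t = −ln(1 − f) / k
t = −ln(1 − 0.9) / 0.05590 = 2.303 / 0.05590 ≈ 41.2 hours

41.2 hours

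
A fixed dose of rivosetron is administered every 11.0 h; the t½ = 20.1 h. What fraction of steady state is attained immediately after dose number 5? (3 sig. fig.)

k = ln 2 / 20.1 = 0.03448 h⁻¹
f_n = 1 − e^(−nkτ) = 1 − e^(−5 × 0.03448 × 11.0) = 1 − e^(−1.897) = 1 − 0.1501 ≈ 0.850

0.850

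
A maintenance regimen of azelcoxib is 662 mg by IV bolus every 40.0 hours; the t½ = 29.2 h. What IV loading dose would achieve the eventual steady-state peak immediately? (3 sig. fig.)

1080 mg

k = ln 2 / 29.2 = 0.02374 h⁻¹
Accumulation ratio R = 1 / (1 − e^(−kτ)) = 1 / (1 − e^(−0.02374×40.0)) = 1 / (1 − 0.3869) = 1.631
Loading dose = maintenance dose × R = 662 × 1.631 ≈ 1080 mg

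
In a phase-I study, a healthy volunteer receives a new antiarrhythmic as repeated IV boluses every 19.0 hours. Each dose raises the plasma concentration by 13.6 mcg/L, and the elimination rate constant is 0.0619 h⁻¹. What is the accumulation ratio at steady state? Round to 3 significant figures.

Fraction remaining after one interval: e^(−kτ) = e^(−0.06190 × 19.0) = 0.3085
R = 1 / (1 − 0.3085) = 1 / 0.6915 ≈ 1.45

1.45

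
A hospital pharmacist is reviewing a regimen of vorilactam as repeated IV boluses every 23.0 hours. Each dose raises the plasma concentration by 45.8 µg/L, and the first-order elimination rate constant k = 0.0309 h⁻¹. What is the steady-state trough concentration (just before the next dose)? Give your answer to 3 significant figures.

44.2 µg/L

Fraction remaining after one interval: e^(−kτ) = e^(−0.03090 × 23.0) = 0.4913
R = 1 / (1 − 0.4913) = 1.966
Css,max = 45.8 × 1.966 = 90.03 µg/L
Css,min = Css,max × e^(−kτ) = 90.03 × 0.4913 ≈ 44.2 µg/L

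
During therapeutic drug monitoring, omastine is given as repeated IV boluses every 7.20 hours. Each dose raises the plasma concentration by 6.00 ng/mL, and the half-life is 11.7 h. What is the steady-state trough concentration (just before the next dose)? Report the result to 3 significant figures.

11.3 ng/mL

k = ln 2 / 11.7 = 0.05924 h⁻¹
Fraction remaining after one interval: e^(−kτ) = e^(−0.05924 × 7.20) = 0.6528
R = 1 / (1 − 0.6528) = 2.880
Css,max = 6.00 × 2.880 = 17.28 ng/mL
Css,min = Css,max × e^(−kτ) = 17.28 × 0.6528 ≈ 11.3 ng/mL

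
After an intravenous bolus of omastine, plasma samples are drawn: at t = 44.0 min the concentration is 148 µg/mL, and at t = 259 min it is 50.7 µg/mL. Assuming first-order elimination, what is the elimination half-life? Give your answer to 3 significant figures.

k = ln(C₁/C₂) / (t₂ − t₁) = ln(148/50.7) / (259 − 44.0)
  = 1.071 / 215.0 = 0.004983 min⁻¹
t½ = ln 2 / k = ln 2 / 0.004983 ≈ 139 minutes

139 minutes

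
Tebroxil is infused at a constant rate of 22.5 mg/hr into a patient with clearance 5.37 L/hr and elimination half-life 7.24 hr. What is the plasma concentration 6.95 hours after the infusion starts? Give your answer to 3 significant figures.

2.04 mg/L

Css = rate / CL = 22.5 / 5.37 = 4.190 mg/L
k = ln 2 / 7.24 = 0.09574 hr⁻¹
C(t) = Css (1 − e^(−kt)) = 4.190 × (1 − e^(−0.6654)) = 4.190 × 0.4859 ≈ 2.04 mg/L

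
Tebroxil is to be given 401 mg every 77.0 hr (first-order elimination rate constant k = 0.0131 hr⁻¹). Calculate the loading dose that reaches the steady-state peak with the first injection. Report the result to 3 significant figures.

Accumulation ratio R = 1 / (1 − e^(−kτ)) = 1 / (1 − e^(−0.01310×77.0)) = 1 / (1 − 0.3647) = 1.574
Loading dose = maintenance dose × R = 401 × 1.574 ≈ 631 mg

631 mg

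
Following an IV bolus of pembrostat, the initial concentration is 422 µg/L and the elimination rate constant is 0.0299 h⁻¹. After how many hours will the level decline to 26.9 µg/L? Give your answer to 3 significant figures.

92.1 hours

C(t) = C₀ e^(−kt)  ⇒  t = ln(C₀/C) / k
t = ln(422/26.9) / 0.02990 = 2.753 / 0.02990 ≈ 92.1 hours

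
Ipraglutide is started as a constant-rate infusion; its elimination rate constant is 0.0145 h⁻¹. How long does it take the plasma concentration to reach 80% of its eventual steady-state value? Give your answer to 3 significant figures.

f = 1 − e^(−kt)  ⇒  t = −ln(1 − f) / k
t = −ln(1 − 0.8) / 0.01450 = 1.609 / 0.01450 ≈ 111 hours

111 hours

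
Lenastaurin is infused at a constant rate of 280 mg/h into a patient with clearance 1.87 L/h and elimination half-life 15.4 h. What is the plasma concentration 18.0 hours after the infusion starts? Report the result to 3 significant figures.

83.1 µg/mL

Css = rate / CL = 280 / 1.87 = 149.7 µg/mL
k = ln 2 / 15.4 = 0.04501 h⁻¹
C(t) = Css (1 − e^(−kt)) = 149.7 × (1 − e^(−0.8102)) = 149.7 × 0.5552 ≈ 83.1 µg/mL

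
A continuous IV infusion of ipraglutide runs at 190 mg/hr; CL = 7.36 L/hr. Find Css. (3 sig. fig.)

25.8 mg/L

Css = infusion rate / CL = 190 / 7.36 ≈ 25.8 mg/L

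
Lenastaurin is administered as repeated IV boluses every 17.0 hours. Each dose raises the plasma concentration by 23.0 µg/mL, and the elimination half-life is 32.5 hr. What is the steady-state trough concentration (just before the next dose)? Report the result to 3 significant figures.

k = ln 2 / 32.5 = 0.02133 hr⁻¹
Fraction remaining after one interval: e^(−kτ) = e^(−0.02133 × 17.0) = 0.6959
R = 1 / (1 − 0.6959) = 3.288
Css,max = 23.0 × 3.288 = 75.63 µg/mL
Css,min = Css,max × e^(−kτ) = 75.63 × 0.6959 ≈ 52.6 µg/mL

52.6 µg/mL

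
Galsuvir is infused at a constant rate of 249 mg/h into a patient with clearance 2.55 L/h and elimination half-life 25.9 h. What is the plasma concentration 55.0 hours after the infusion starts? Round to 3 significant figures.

Css = rate / CL = 249 / 2.55 = 97.65 µg/mL
k = ln 2 / 25.9 = 0.02676 h⁻¹
C(t) = Css (1 − e^(−kt)) = 97.65 × (1 − e^(−1.472)) = 97.65 × 0.7705 ≈ 75.2 µg/mL

75.2 µg/mL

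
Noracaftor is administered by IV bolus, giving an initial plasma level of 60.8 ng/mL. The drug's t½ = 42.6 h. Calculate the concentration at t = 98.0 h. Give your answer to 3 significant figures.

12.3 ng/mL

k = ln 2 / 42.6 = 0.01627 h⁻¹
C(t) = C₀ e^(−kt) = 60.8 × e^(−0.01627 × 98.0) = 60.8 × e^(−1.595) = 60.8 × 0.2030 ≈ 12.3 ng/mL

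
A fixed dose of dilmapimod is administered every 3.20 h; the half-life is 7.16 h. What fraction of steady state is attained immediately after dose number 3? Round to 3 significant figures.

0.605

k = ln 2 / 7.16 = 0.09681 h⁻¹
f_n = 1 − e^(−nkτ) = 1 − e^(−3 × 0.09681 × 3.20) = 1 − e^(−0.9294) = 1 − 0.3948 ≈ 0.605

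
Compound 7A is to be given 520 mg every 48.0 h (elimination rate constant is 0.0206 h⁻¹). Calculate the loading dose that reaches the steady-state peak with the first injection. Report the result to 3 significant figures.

828 mg

Accumulation ratio R = 1 / (1 − e^(−kτ)) = 1 / (1 − e^(−0.02060×48.0)) = 1 / (1 − 0.3720) = 1.592
Loading dose = maintenance dose × R = 520 × 1.592 ≈ 828 mg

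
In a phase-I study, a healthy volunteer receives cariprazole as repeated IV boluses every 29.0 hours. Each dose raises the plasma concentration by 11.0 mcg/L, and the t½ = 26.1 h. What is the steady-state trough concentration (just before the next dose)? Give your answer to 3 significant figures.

k = ln 2 / 26.1 = 0.02656 h⁻¹
Fraction remaining after one interval: e^(−kτ) = e^(−0.02656 × 29.0) = 0.4629
R = 1 / (1 − 0.4629) = 1.862
Css,max = 11.0 × 1.862 = 20.48 mcg/L
Css,min = Css,max × e^(−kτ) = 20.48 × 0.4629 ≈ 9.48 mcg/L

9.48 mcg/L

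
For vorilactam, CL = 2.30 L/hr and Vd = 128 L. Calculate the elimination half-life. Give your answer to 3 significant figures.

k = CL / V = 2.30 / 128 = 0.01797 hr⁻¹
t½ = ln 2 / k = ln 2 / 0.01797 ≈ 38.6 hours

38.6 hours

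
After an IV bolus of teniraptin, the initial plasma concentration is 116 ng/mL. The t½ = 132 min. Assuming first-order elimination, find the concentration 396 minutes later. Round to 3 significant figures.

14.5 ng/mL

k = ln 2 / 132 = 0.005251 min⁻¹
C(t) = C₀ e^(−kt) = 116 × e^(−0.005251 × 396) = 116 × e^(−2.079) = 116 × 0.1250 ≈ 14.5 ng/mL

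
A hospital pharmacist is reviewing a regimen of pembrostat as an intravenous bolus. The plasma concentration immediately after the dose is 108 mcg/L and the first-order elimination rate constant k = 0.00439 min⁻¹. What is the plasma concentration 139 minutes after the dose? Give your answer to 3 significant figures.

58.7 mcg/L

C(t) = C₀ e^(−kt) = 108 × e^(−0.004390 × 139) = 108 × e^(−0.6102) = 108 × 0.5432 ≈ 58.7 mcg/L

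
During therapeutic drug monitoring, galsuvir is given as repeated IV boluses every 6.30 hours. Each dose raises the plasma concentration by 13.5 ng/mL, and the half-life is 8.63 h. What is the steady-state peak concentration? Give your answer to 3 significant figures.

34.0 ng/mL

k = ln 2 / 8.63 = 0.08032 h⁻¹
Fraction remaining after one interval: e^(−kτ) = e^(−0.08032 × 6.30) = 0.6029
R = 1 / (1 − 0.6029) = 2.518
Css,max = 13.5 × 2.518 ≈ 34.0 ng/mL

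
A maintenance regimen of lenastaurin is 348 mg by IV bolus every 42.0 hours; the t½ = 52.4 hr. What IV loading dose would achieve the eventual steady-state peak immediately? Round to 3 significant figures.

816 mg

k = ln 2 / 52.4 = 0.01323 hr⁻¹
Accumulation ratio R = 1 / (1 − e^(−kτ)) = 1 / (1 − e^(−0.01323×42.0)) = 1 / (1 − 0.5737) = 2.346
Loading dose = maintenance dose × R = 348 × 2.346 ≈ 816 mg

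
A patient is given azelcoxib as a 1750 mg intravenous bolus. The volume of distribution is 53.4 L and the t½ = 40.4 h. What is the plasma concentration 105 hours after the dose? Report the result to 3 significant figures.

5.41 µg/mL

C₀ = dose / V = 1750 / 53.4 = 32.77 µg/mL
k = ln 2 / 40.4 = 0.01716 h⁻¹
C(t) = C₀ e^(−kt) = 32.77 × e^(−0.01716 × 105) = 32.77 × e^(−1.801) = 32.77 × 0.1651 ≈ 5.41 µg/mL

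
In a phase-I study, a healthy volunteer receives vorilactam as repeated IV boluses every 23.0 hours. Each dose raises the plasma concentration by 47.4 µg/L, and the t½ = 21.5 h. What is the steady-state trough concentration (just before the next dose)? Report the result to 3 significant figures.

43.1 µg/L

k = ln 2 / 21.5 = 0.03224 h⁻¹
Fraction remaining after one interval: e^(−kτ) = e^(−0.03224 × 23.0) = 0.4764
R = 1 / (1 − 0.4764) = 1.910
Css,max = 47.4 × 1.910 = 90.53 µg/L
Css,min = Css,max × e^(−kτ) = 90.53 × 0.4764 ≈ 43.1 µg/L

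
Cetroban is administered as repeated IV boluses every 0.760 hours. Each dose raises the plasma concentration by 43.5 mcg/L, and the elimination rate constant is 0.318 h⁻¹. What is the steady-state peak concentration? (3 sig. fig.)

203 mcg/L

Fraction remaining after one interval: e^(−kτ) = e^(−0.3180 × 0.760) = 0.7853
R = 1 / (1 − 0.7853) = 4.658
Css,max = 43.5 × 4.658 ≈ 203 mcg/L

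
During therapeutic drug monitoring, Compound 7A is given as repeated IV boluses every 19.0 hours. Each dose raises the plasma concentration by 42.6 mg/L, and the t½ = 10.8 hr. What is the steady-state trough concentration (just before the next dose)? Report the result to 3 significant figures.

k = ln 2 / 10.8 = 0.06418 hr⁻¹
Fraction remaining after one interval: e^(−kτ) = e^(−0.06418 × 19.0) = 0.2954
R = 1 / (1 − 0.2954) = 1.419
Css,max = 42.6 × 1.419 = 60.46 mg/L
Css,min = Css,max × e^(−kτ) = 60.46 × 0.2954 ≈ 17.9 mg/L

17.9 mg/L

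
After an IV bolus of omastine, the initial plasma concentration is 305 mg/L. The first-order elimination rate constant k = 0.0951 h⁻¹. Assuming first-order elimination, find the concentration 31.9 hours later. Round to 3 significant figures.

C(t) = C₀ e^(−kt) = 305 × e^(−0.09510 × 31.9) = 305 × e^(−3.034) = 305 × 0.04814 ≈ 14.7 mg/L

14.7 mg/L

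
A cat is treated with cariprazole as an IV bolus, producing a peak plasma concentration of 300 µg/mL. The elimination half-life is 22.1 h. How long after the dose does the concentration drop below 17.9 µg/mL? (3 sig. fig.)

89.9 hours

k = ln 2 / 22.1 = 0.03136 h⁻¹
C(t) = C₀ e^(−kt)  ⇒  t = ln(C₀/C) / k
t = ln(300/17.9) / 0.03136 = 2.819 / 0.03136 ≈ 89.9 hours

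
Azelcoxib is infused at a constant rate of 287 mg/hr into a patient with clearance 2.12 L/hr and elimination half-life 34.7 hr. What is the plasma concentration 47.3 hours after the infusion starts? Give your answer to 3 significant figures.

82.8 mg/L

Css = rate / CL = 287 / 2.12 = 135.4 mg/L
k = ln 2 / 34.7 = 0.01998 hr⁻¹
C(t) = Css (1 − e^(−kt)) = 135.4 × (1 − e^(−0.9448)) = 135.4 × 0.6113 ≈ 82.8 mg/L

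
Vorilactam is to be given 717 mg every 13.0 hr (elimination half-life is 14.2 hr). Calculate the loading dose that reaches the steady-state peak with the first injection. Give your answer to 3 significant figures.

k = ln 2 / 14.2 = 0.04881 hr⁻¹
Accumulation ratio R = 1 / (1 − e^(−kτ)) = 1 / (1 − e^(−0.04881×13.0)) = 1 / (1 − 0.5302) = 2.128
Loading dose = maintenance dose × R = 717 × 2.128 ≈ 1530 mg

1530 mg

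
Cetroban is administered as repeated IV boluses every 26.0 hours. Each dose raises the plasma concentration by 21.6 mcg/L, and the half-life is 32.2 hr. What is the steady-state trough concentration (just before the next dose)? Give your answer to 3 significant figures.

k = ln 2 / 32.2 = 0.02153 hr⁻¹
Fraction remaining after one interval: e^(−kτ) = e^(−0.02153 × 26.0) = 0.5714
R = 1 / (1 − 0.5714) = 2.333
Css,max = 21.6 × 2.333 = 50.40 mcg/L
Css,min = Css,max × e^(−kτ) = 50.40 × 0.5714 ≈ 28.8 mcg/L

28.8 mcg/L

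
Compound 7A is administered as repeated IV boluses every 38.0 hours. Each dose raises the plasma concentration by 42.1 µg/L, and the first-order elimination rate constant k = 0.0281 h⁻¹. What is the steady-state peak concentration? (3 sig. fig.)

Fraction remaining after one interval: e^(−kτ) = e^(−0.02810 × 38.0) = 0.3438
R = 1 / (1 − 0.3438) = 1.524
Css,max = 42.1 × 1.524 ≈ 64.2 µg/L

64.2 µg/L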